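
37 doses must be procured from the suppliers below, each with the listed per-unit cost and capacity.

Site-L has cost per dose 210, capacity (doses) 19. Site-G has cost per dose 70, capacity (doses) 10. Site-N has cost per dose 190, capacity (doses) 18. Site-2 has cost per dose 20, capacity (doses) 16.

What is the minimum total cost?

Use suppliers in increasing cost order.
Site-2 (20): use full 16 ; 21 doses to go.
Site-G at 70: take all 10 doses ; 11 still needed.
Site-N (190): take the remaining 11 ; done.
Site-L: unused.
Cost = 16×20 + 10×70 + 11×190 = 3110.

3110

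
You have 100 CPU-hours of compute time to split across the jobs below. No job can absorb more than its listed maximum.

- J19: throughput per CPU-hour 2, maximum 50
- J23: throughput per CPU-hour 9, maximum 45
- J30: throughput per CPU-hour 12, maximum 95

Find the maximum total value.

1185

Order the jobs by throughput per CPU-hour: J30 12 > J23 9 > J19 2.
Give J30 95 to hit its cap of 95 ; 5 left.
J23: +5 (room for 45) → 5. Pool exhausted.
Total = 9×5 + 12×95 = 1185.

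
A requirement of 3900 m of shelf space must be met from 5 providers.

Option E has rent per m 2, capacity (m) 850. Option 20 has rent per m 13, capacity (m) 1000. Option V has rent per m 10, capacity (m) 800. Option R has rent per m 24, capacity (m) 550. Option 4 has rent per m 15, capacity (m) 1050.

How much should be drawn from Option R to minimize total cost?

Use providers in increasing cost order.
Option E (2): use full 850 — 3050 m to go.
Take 800 from Option V at 10 — need 2250 more.
Option 20 (13): use full 1000 — 1250 m to go.
Option 4 (15): use full 1050 — 200 m to go.
Option R at 24: take 200 of its 550 — requirement met.

200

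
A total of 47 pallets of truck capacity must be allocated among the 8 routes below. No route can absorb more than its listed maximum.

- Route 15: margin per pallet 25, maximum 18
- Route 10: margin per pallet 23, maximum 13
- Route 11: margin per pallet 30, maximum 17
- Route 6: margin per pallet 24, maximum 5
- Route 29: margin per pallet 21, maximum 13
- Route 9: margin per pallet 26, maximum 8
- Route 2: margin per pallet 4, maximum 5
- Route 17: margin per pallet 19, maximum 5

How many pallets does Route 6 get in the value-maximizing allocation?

4

Order the routes by margin per pallet: Route 11 30 > Route 9 26 > Route 15 25 > Route 6 24 > Route 10 23 > Route 29 21 > Route 17 19 > Route 2 4.
Route 11: +17 to 17 (cap) — 30 left.
Route 9: +8 to 8 (cap) — 22 left.
Route 15 takes 18 to reach its cap of 18 — 4 left.
Only 4 left; Route 6 takes them to reach 4.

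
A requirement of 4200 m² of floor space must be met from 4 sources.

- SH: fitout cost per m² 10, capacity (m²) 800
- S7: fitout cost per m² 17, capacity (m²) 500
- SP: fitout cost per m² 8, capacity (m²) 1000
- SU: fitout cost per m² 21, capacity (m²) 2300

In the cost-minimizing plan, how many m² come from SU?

Cheapest first:
SP (8): use full 1000 → 3200 m² to go.
Take 800 from SH at 10 → need 2400 more.
S7 at 17: take all 500 m² → 1900 still needed.
SU (21): take the remaining 1900 → done.

1900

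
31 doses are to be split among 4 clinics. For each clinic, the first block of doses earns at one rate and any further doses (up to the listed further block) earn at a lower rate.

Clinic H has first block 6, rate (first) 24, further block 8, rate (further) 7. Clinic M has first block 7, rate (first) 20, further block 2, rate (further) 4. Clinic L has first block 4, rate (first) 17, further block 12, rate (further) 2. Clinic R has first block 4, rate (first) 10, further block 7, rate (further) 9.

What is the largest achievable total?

476

Rank every tier by rate: Clinic H/first 24 > Clinic M/first 20 > Clinic L/first 17 > Clinic R/first 10 > Clinic R/second 9 > Clinic H/second 7 > Clinic M/second 4 > Clinic L/second 2.
Clinic H/first (24): +6 — 25 left.
Clinic M first at 20: fill all 7 — 18 left.
Clinic L/first (17): +4 — 14 left.
Fill Clinic R first block (4 at 10) — 10 left.
Clinic R second at 9: fill all 7 — 3 left.
Clinic H/second: +3 of 8 at 7; pool empty.
Total = 24×6 + 20×7 + 17×4 + 10×4 + 9×7 + 7×3 = 476.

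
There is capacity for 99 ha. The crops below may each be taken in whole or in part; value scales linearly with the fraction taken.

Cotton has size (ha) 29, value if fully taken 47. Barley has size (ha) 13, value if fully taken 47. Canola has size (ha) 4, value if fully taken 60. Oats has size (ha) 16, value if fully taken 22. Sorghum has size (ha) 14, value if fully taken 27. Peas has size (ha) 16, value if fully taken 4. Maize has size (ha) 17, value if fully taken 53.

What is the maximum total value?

Rank by value-to-size ratio: Canola 60/4≈15, Barley 47/13≈3.62, Maize 53/17≈3.12, Sorghum 27/14≈1.93, Cotton 47/29≈1.62, Oats 22/16≈1.38, Peas 4/16≈0.25.
Take all of Canola (4 ha, value 60) → 95 ha left.
All 13 ha of Barley fit (value 47) → 82 remain.
All 17 ha of Maize fit (value 53) → 65 remain.
All 14 ha of Sorghum fit (value 27) → 51 remain.
Cotton: take in full, 29 ha for value 47 → 22 left.
Take all of Oats (16 ha, value 22) → 6 ha left.
6 ha left: a 6/16 share of Peas gives 4×6/16 = 1.5.
Total value = 257.5.

257.5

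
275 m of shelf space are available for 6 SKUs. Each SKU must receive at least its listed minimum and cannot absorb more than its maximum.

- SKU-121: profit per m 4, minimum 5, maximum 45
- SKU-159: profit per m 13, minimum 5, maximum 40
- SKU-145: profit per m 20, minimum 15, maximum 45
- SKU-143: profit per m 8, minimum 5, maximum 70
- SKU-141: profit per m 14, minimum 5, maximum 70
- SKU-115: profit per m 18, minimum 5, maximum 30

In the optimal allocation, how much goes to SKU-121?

Meeting every minimum uses 5+5+15+5+5+5 = 40 m, leaving 235.
Order the SKUs by profit per m: SKU-145 20 > SKU-115 18 > SKU-141 14 > SKU-159 13 > SKU-143 8 > SKU-121 4.
SKU-145: +30 to 45 (cap) → 205 left.
SKU-115: +25 to 30 (cap) → 180 left.
SKU-141: +65 to 70 (cap) → 115 left.
SKU-159: +35 to 40 (cap) → 80 left.
SKU-143 takes 65 more to reach its cap of 70 → 15 left.
SKU-121 has room for 40 more but only 15 remain, so it gets 20.

20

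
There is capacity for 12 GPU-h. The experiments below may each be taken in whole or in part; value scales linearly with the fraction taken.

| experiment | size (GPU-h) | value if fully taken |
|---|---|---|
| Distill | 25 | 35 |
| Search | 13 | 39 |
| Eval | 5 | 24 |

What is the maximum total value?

Best value per unit of size first: Eval 24/5≈4.8, Search 39/13≈3, Distill 35/25≈1.4.
All 5 GPU-h of Eval fit (value 24) — 7 remain.
7 GPU-h left: a 7/13 share of Search gives 39×7/13 = 21.
Total value = 45.

45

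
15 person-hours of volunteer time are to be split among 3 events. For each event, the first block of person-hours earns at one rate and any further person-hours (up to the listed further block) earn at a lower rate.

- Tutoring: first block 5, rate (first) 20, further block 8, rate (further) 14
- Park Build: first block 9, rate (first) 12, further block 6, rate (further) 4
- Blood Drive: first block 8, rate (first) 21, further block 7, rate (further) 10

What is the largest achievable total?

296

Treat each block as its own option and order by rate: Blood Drive/T1 21 > Tutoring/T1 20 > Tutoring/T2 14 > Park Build/T1 12 > Blood Drive/T2 10 > Park Build/T2 4.
Fill Blood Drive T1 block (8 at 21) ; 7 left.
Tutoring T1 at 20: fill all 5 ; 2 left.
2 remain; put them into Tutoring T2 at 14.
Total = 21×8 + 20×5 + 14×2 = 296.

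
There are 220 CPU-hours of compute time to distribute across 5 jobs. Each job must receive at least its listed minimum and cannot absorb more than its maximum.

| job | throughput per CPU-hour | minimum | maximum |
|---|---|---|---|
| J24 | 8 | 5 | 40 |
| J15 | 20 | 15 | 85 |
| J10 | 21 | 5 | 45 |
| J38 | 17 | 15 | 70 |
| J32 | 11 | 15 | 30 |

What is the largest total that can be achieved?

4040

Meeting every minimum uses 5+15+5+15+15 = 55 CPU-hours, leaving 165.
Order the jobs by throughput per CPU-hour: J10 21 > J15 20 > J38 17 > J32 11 > J24 8.
J10: +40 to 45 (cap) → 125 left.
Give J15 70 more to hit its cap of 85 → 55 left.
J38: +55 to 70 (cap) → 0 left.
Total = 8×5 + 20×85 + 21×45 + 17×70 + 11×15 = 4040.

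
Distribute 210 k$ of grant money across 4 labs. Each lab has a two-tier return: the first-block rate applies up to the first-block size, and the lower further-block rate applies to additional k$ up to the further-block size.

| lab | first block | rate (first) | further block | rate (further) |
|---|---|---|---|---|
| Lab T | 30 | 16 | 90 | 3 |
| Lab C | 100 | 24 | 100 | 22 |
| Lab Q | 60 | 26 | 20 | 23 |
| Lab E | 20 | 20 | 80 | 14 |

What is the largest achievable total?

Order all 8 blocks by rate: Lab Q/tier1 26 > Lab C/tier1 24 > Lab Q/tier2 23 > Lab C/tier2 22 > Lab E/tier1 20 > Lab T/tier1 16 > Lab E/tier2 14 > Lab T/tier2 3.
Lab Q tier1 at 26: fill all 60 — 150 left.
Lab C tier1 at 24: fill all 100 — 50 left.
Lab Q tier2 at 23: fill all 20 — 30 left.
Lab C/tier2: +30 of 100 at 22; pool empty.
Total = 26×60 + 24×100 + 23×20 + 22×30 = 5080.

5080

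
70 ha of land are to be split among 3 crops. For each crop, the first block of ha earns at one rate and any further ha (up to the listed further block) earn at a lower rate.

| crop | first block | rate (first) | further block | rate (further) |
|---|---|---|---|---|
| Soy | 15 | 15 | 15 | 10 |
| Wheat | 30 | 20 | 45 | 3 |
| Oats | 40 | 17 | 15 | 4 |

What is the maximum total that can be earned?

Order all 6 blocks by rate: Wheat/tier1 20 > Oats/tier1 17 > Soy/tier1 15 > Soy/tier2 10 > Oats/tier2 4 > Wheat/tier2 3.
Wheat tier1 at 20: fill all 30 — 40 left.
Fill Oats tier1 block (40 at 17) — 0 left.
Total = 20×30 + 17×40 = 1280.

1280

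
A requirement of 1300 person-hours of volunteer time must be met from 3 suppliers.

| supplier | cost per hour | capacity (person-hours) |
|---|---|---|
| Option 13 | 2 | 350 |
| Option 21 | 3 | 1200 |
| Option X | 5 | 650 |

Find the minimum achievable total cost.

3550

Fill from the cheapest supplier first.
Option 13 (2): use full 350 — 950 person-hours to go.
Option 21 (3): take the remaining 950 — done.
Option X: unused.
Cost = 350×2 + 950×3 = 3550.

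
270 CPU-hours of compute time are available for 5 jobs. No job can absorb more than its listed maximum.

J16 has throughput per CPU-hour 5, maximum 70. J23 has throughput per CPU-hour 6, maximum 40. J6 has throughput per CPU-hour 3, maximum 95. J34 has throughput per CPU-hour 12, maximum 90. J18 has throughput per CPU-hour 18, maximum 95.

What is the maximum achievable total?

3255

Order the jobs by throughput per CPU-hour: J18 18 > J34 12 > J23 6 > J16 5 > J6 3.
J18: +95 to 95 (cap) — 175 left.
Give J34 90 to hit its cap of 90 — 85 left.
J23: +40 to 40 (cap) — 45 left.
J16: +45 (room for 70) → 45. Pool exhausted.
Total = 5×45 + 6×40 + 12×90 + 18×95 = 3255.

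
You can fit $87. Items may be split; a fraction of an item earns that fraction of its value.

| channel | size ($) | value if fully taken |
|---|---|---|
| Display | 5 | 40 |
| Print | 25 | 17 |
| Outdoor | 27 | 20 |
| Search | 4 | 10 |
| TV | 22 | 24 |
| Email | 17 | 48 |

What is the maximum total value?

150.16

Best value per unit of size first: Display 40/5≈8, Email 48/17≈2.82, Search 10/4≈2.5, TV 24/22≈1.09, Outdoor 20/27≈0.741, Print 17/25≈0.68.
Take all of Display (5 $, value 40) → 82 $ left.
All 17 $ of Email fit (value 48) → 65 remain.
All 4 $ of Search fit (value 10) → 61 remain.
All 22 $ of TV fit (value 24) → 39 remain.
Take all of Outdoor (27 $, value 20) → 12 $ left.
Fill the last 12 $ with part of Print: 12/25 of it earns 8.16.
Total value = 150.16.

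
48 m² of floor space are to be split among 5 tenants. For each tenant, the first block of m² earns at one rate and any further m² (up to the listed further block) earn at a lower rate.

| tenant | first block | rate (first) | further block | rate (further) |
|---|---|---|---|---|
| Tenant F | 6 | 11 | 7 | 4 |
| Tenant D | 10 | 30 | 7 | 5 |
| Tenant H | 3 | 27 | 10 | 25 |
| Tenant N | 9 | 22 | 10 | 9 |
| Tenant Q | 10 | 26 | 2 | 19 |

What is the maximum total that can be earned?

Order all 10 blocks by rate: Tenant D/tier1 30 > Tenant H/tier1 27 > Tenant Q/tier1 26 > Tenant H/tier2 25 > Tenant N/tier1 22 > Tenant Q/tier2 19 > Tenant F/tier1 11 > Tenant N/tier2 9 > Tenant D/tier2 5 > Tenant F/tier2 4.
Tenant D tier1 at 30: fill all 10 — 38 left.
Tenant H tier1 at 27: fill all 3 — 35 left.
Tenant Q/tier1 (26): +10 — 25 left.
Tenant H tier2 at 25: fill all 10 — 15 left.
Fill Tenant N tier1 block (9 at 22) — 6 left.
Tenant Q/tier2 (19): +2 — 4 left.
4 remain; put them into Tenant F tier1 at 11.
Total = 30×10 + 27×3 + 26×10 + 25×10 + 22×9 + 19×2 + 11×4 = 1171.

1171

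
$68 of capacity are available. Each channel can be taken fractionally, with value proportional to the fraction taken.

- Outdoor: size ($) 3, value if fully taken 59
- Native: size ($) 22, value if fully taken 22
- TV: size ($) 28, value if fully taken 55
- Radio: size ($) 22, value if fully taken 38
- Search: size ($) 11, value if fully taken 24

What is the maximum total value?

180

Rank by value-to-size ratio: Outdoor 59/3≈19.7, Search 24/11≈2.18, TV 55/28≈1.96, Radio 38/22≈1.73, Native 22/22≈1.
Take all of Outdoor (3 $, value 59) — 65 $ left.
All 11 $ of Search fit (value 24) — 54 remain.
Take all of TV (28 $, value 55) — 26 $ left.
Take all of Radio (22 $, value 38) — 4 $ left.
Fill the last 4 $ with part of Native: 4/22 of it earns 4.
Total value = 180.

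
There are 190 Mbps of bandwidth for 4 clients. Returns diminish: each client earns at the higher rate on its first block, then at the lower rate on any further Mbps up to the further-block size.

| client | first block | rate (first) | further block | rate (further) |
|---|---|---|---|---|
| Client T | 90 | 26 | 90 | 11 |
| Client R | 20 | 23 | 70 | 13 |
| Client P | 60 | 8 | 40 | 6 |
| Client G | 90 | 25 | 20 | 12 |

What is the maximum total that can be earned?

4820

Treat each block as its own option and order by rate: Client T/T1 26 > Client G/T1 25 > Client R/T1 23 > Client R/T2 13 > Client G/T2 12 > Client T/T2 11 > Client P/T1 8 > Client P/T2 6.
Fill Client T T1 block (90 at 26) → 100 left.
Client G T1 at 25: fill all 90 → 10 left.
10 remain; put them into Client R T1 at 23.
Total = 26×90 + 25×90 + 23×10 = 4820.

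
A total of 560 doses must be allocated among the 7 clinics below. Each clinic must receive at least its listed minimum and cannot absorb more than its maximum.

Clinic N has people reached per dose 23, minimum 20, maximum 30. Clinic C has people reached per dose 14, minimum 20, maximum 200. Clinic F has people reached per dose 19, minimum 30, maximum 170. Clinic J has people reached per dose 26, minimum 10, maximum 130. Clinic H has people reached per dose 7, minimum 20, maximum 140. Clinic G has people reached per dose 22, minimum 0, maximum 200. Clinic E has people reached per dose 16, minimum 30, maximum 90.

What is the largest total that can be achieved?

11840

Meeting every minimum uses 20+20+30+10+20+0+30 = 130 doses, leaving 430.
Highest people reached per dose first: Clinic J 26 > Clinic N 23 > Clinic G 22 > Clinic F 19 > Clinic E 16 > Clinic C 14 > Clinic H 7.
Give Clinic J 120 more to hit its cap of 130 → 310 left.
Give Clinic N 10 more to hit its cap of 30 → 300 left.
Clinic G: +200 to 200 (cap) → 100 left.
Only 100 left; Clinic F takes them to reach 130.
Total = 23×30 + 14×20 + 19×130 + 26×130 + 7×20 + 22×200 + 16×30 = 11840.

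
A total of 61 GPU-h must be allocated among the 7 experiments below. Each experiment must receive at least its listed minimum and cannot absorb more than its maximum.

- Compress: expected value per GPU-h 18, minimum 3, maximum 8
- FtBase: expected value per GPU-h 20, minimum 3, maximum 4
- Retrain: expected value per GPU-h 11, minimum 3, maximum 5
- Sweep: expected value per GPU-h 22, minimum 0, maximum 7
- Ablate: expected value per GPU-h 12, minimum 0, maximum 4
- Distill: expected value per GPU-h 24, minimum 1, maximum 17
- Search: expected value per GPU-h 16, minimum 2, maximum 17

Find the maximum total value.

Meeting every minimum uses 3+3+3+0+0+1+2 = 12 GPU-h, leaving 49.
Order the experiments by expected value per GPU-h: Distill 24 > Sweep 22 > FtBase 20 > Compress 18 > Search 16 > Ablate 12 > Retrain 11.
Give Distill 16 more to hit its cap of 17 → 33 left.
Give Sweep 7 more to hit its cap of 7 → 26 left.
Give FtBase 1 more to hit its cap of 4 → 25 left.
Compress takes 5 more to reach its cap of 8 → 20 left.
Search: +15 to 17 (cap) → 5 left.
Give Ablate 4 more to hit its cap of 4 → 1 left.
Retrain: +1 (room for 2) → 4. Pool exhausted.
Total = 18×8 + 20×4 + 11×4 + 22×7 + 12×4 + 24×17 + 16×17 = 1150.

1150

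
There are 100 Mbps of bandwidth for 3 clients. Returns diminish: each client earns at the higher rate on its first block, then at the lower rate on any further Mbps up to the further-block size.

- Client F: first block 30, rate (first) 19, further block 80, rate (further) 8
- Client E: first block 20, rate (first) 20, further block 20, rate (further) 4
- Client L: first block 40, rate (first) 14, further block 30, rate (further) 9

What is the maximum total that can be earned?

Order all 6 blocks by rate: Client E/tier1 20 > Client F/tier1 19 > Client L/tier1 14 > Client L/tier2 9 > Client F/tier2 8 > Client E/tier2 4.
Fill Client E tier1 block (20 at 20) → 80 left.
Fill Client F tier1 block (30 at 19) → 50 left.
Client L tier1 at 14: fill all 40 → 10 left.
10 remain; put them into Client L tier2 at 9.
Total = 20×20 + 19×30 + 14×40 + 9×10 = 1620.

1620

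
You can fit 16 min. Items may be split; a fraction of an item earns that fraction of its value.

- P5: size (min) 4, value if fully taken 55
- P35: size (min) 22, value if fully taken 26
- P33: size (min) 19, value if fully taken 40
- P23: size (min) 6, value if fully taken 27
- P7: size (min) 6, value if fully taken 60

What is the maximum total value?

142

Rank by value-to-size ratio: P5 55/4≈13.8, P7 60/6≈10, P23 27/6≈4.5, P33 40/19≈2.11, P35 26/22≈1.18.
Take all of P5 (4 min, value 55) — 12 min left.
P7: take in full, 6 min for value 60 — 6 left.
P23: take in full, 6 min for value 27 — 0 left.
Total value = 142.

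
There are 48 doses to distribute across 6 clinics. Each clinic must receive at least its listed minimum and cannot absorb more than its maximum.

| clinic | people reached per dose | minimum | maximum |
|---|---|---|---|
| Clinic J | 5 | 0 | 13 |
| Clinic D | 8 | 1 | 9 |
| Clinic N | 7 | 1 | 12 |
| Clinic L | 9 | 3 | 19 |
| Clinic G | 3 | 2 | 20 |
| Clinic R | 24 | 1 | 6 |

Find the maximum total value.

477

Meeting every minimum uses 0+1+1+3+2+1 = 8 doses, leaving 40.
Rank by people reached per dose: Clinic R 24 > Clinic L 9 > Clinic D 8 > Clinic N 7 > Clinic J 5 > Clinic G 3.
Give Clinic R 5 more to hit its cap of 6 — 35 left.
Clinic L: +16 to 19 (cap) — 19 left.
Clinic D takes 8 more to reach its cap of 9 — 11 left.
Give Clinic N 11 more to hit its cap of 12 — 0 left.
Total = 8×9 + 7×12 + 9×19 + 3×2 + 24×6 = 477.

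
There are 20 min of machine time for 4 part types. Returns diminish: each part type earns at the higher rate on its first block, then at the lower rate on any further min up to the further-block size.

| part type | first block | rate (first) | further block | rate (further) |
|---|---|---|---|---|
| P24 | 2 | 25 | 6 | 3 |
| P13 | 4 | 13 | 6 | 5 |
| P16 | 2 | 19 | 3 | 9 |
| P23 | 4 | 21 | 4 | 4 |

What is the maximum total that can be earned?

Order all 8 blocks by rate: P24/T1 25 > P23/T1 21 > P16/T1 19 > P13/T1 13 > P16/T2 9 > P13/T2 5 > P23/T2 4 > P24/T2 3.
P24/T1 (25): +2 → 18 left.
Fill P23 T1 block (4 at 21) → 14 left.
P16/T1 (19): +2 → 12 left.
P13/T1 (13): +4 → 8 left.
P16/T2 (9): +3 → 5 left.
P13 T2 at 5: only 5 left, fill 5.
Total = 25×2 + 21×4 + 19×2 + 13×4 + 9×3 + 5×5 = 276.

276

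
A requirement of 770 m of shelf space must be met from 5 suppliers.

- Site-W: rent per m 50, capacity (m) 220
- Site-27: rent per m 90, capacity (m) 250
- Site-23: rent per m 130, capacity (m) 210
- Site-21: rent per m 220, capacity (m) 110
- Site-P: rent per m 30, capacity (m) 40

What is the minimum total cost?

73000

Use suppliers in increasing cost order.
Site-P (30): use full 40 ; 730 m to go.
Site-W (50): use full 220 ; 510 m to go.
Take 250 from Site-27 at 90 ; need 260 more.
Site-23 at 130: take all 210 m ; 50 still needed.
Take 50 from Site-21 at 220 to finish.
Cost = 40×30 + 220×50 + 250×90 + 210×130 + 50×220 = 73000.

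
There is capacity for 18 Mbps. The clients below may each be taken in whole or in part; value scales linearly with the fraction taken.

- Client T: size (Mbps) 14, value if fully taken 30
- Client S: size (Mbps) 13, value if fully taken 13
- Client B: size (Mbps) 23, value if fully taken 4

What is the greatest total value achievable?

34

Rank by value-to-size ratio: Client T 30/14≈2.14, Client S 13/13≈1, Client B 4/23≈0.174.
Take all of Client T (14 Mbps, value 30) → 4 Mbps left.
Only 4 Mbps remain; take 4/13 of Client S for value 13×4/13 = 4.
Total value = 34.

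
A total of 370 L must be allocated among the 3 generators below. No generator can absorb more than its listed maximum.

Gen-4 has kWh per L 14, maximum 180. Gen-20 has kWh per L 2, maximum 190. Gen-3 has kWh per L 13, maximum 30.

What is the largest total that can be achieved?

Order the generators by kWh per L: Gen-4 14 > Gen-3 13 > Gen-20 2.
Gen-4 takes 180 to reach its cap of 180 — 190 left.
Gen-3 takes 30 to reach its cap of 30 — 160 left.
Gen-20 has room for 190 but only 160 remain, so it gets 160.
Total = 14×180 + 2×160 + 13×30 = 3230.

3230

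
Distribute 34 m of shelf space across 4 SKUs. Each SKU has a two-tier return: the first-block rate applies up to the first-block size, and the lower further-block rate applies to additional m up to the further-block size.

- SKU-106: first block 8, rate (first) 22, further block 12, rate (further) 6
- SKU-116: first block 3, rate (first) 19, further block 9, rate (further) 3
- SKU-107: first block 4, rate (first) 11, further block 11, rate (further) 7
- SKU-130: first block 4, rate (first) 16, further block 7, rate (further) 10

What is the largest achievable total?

467

Treat each block as its own option and order by rate: SKU-106/first 22 > SKU-116/first 19 > SKU-130/first 16 > SKU-107/first 11 > SKU-130/second 10 > SKU-107/second 7 > SKU-106/second 6 > SKU-116/second 3.
SKU-106 first at 22: fill all 8 → 26 left.
SKU-116/first (19): +3 → 23 left.
Fill SKU-130 first block (4 at 16) → 19 left.
SKU-107 first at 11: fill all 4 → 15 left.
SKU-130 second at 10: fill all 7 → 8 left.
8 remain; put them into SKU-107 second at 7.
Total = 22×8 + 19×3 + 16×4 + 11×4 + 10×7 + 7×8 = 467.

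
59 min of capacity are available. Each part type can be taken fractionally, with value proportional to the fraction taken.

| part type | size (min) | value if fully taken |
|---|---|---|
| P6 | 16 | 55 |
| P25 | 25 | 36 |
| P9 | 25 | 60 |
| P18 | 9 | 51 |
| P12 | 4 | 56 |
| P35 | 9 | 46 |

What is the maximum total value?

258.4

Sort by value density: P12 56/4≈14, P18 51/9≈5.67, P35 46/9≈5.11, P6 55/16≈3.44, P9 60/25≈2.4, P25 36/25≈1.44.
P12: take in full, 4 min for value 56 ; 55 left.
All 9 min of P18 fit (value 51) ; 46 remain.
Take all of P35 (9 min, value 46) ; 37 min left.
All 16 min of P6 fit (value 55) ; 21 remain.
21 min left: a 21/25 share of P9 gives 60×21/25 = 50.4.
Total value = 258.4.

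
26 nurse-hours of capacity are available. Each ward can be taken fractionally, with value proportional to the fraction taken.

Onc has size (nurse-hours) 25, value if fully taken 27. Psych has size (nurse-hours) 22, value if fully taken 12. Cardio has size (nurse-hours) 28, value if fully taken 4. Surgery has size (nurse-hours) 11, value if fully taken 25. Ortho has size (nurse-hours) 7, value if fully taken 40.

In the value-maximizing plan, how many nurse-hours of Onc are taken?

Sort by value density: Ortho 40/7≈5.71, Surgery 25/11≈2.27, Onc 27/25≈1.08, Psych 12/22≈0.545, Cardio 4/28≈0.143.
Ortho: take in full, 7 nurse-hours for value 40 → 19 left.
Take all of Surgery (11 nurse-hours, value 25) → 8 nurse-hours left.
Fill the last 8 nurse-hours with part of Onc: 8/25 of it earns 8.64.

8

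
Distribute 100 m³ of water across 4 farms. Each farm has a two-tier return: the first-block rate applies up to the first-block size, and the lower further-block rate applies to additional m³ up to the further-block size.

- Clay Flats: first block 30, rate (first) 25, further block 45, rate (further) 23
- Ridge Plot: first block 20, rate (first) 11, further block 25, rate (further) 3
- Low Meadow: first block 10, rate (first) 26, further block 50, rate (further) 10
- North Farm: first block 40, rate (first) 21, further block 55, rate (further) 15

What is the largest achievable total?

Treat each block as its own option and order by rate: Low Meadow/T1 26 > Clay Flats/T1 25 > Clay Flats/T2 23 > North Farm/T1 21 > North Farm/T2 15 > Ridge Plot/T1 11 > Low Meadow/T2 10 > Ridge Plot/T2 3.
Fill Low Meadow T1 block (10 at 26) — 90 left.
Clay Flats/T1 (25): +30 — 60 left.
Clay Flats T2 at 23: fill all 45 — 15 left.
North Farm T1 at 21: only 15 left, fill 15.
Total = 26×10 + 25×30 + 23×45 + 21×15 = 2360.

2360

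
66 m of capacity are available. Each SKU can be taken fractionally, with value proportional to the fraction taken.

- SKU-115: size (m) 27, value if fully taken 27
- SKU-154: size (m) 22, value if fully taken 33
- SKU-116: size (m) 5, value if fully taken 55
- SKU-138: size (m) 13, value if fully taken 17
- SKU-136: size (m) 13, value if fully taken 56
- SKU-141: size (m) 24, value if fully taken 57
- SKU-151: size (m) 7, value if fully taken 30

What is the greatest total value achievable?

Rank by value-to-size ratio: SKU-116 55/5≈11, SKU-136 56/13≈4.31, SKU-151 30/7≈4.29, SKU-141 57/24≈2.38, SKU-154 33/22≈1.5, SKU-138 17/13≈1.31, SKU-115 27/27≈1.
Take all of SKU-116 (5 m, value 55) ; 61 m left.
All 13 m of SKU-136 fit (value 56) ; 48 remain.
All 7 m of SKU-151 fit (value 30) ; 41 remain.
All 24 m of SKU-141 fit (value 57) ; 17 remain.
17 m left: a 17/22 share of SKU-154 gives 33×17/22 = 25.5.
Total value = 223.5.

223.5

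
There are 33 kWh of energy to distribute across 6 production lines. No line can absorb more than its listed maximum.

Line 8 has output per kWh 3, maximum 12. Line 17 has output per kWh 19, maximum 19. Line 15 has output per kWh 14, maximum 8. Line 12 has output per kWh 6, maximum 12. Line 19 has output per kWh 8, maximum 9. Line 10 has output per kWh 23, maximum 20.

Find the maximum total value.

707

Order the production lines by output per kWh: Line 10 23 > Line 17 19 > Line 15 14 > Line 19 8 > Line 12 6 > Line 8 3.
Line 10: +20 to 20 (cap) → 13 left.
Line 17 has room for 19 but only 13 remain, so it gets 13.
Total = 19×13 + 23×20 = 707.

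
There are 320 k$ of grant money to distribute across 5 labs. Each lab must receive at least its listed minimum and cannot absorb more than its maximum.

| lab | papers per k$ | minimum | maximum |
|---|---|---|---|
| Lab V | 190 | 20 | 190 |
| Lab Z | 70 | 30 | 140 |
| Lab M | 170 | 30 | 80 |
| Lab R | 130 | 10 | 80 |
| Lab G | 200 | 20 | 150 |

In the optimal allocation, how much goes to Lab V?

100

Meeting every minimum uses 20+30+30+10+20 = 110 k$, leaving 210.
Highest papers per k$ first: Lab G 200 > Lab V 190 > Lab M 170 > Lab R 130 > Lab Z 70.
Lab G takes 130 more to reach its cap of 150 ; 80 left.
Lab V: +80 (room for 170) → 100. Pool exhausted.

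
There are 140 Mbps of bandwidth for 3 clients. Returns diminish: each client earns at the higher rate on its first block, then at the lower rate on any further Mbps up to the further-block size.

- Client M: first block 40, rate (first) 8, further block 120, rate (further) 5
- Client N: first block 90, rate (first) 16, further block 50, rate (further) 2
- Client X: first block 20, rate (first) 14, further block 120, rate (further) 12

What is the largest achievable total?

2080

Rank every tier by rate: Client N/tier1 16 > Client X/tier1 14 > Client X/tier2 12 > Client M/tier1 8 > Client M/tier2 5 > Client N/tier2 2.
Client N tier1 at 16: fill all 90 ; 50 left.
Client X tier1 at 14: fill all 20 ; 30 left.
30 remain; put them into Client X tier2 at 12.
Total = 16×90 + 14×20 + 12×30 = 2080.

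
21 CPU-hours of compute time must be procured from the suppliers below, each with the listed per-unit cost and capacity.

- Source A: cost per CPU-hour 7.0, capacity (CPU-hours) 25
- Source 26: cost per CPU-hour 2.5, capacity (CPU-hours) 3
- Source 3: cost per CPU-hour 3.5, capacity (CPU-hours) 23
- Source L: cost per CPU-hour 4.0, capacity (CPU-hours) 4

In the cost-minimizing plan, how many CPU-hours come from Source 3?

Use suppliers in increasing cost order.
Source 26 (2.5): use full 3 ; 18 CPU-hours to go.
Source 3 at 3.5: take 18 of its 23 ; requirement met.
Source L, Source A: unused.

18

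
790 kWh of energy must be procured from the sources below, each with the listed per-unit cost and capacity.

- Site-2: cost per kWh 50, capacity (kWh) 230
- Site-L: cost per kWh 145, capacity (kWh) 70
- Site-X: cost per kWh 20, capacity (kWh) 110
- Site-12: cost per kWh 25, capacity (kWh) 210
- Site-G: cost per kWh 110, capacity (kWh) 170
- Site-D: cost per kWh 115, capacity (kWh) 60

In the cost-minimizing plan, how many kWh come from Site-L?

10

Fill from the cheapest source first.
Take 110 from Site-X at 20 ; need 680 more.
Site-12 at 25: take all 210 kWh ; 470 still needed.
Site-2 (50): use full 230 ; 240 kWh to go.
Take 170 from Site-G at 110 ; need 70 more.
Site-D (115): use full 60 ; 10 kWh to go.
Site-L at 145: take 10 of its 70 ; requirement met.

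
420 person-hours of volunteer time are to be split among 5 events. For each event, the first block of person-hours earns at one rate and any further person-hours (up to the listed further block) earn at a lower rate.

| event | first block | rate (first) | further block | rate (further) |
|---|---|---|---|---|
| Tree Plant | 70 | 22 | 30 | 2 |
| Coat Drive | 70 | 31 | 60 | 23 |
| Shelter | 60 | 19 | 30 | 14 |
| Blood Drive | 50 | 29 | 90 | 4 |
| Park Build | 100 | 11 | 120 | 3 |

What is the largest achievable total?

Rank every tier by rate: Coat Drive/tier1 31 > Blood Drive/tier1 29 > Coat Drive/tier2 23 > Tree Plant/tier1 22 > Shelter/tier1 19 > Shelter/tier2 14 > Park Build/tier1 11 > Blood Drive/tier2 4 > Park Build/tier2 3 > Tree Plant/tier2 2.
Coat Drive tier1 at 31: fill all 70 → 350 left.
Blood Drive/tier1 (29): +50 → 300 left.
Fill Coat Drive tier2 block (60 at 23) → 240 left.
Tree Plant/tier1 (22): +70 → 170 left.
Shelter tier1 at 19: fill all 60 → 110 left.
Fill Shelter tier2 block (30 at 14) → 80 left.
Park Build/tier1: +80 of 100 at 11; pool empty.
Total = 31×70 + 29×50 + 23×60 + 22×70 + 19×60 + 14×30 + 11×80 = 8980.

8980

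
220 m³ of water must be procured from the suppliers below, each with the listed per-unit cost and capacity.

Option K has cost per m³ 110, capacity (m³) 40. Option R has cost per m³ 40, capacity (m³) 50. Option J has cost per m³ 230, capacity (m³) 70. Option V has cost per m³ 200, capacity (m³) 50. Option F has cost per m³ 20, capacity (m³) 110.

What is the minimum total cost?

Fill from the cheapest supplier first.
Option F at 20: take all 110 m³ ; 110 still needed.
Option R at 40: take all 50 m³ ; 60 still needed.
Option K at 110: take all 40 m³ ; 20 still needed.
Option V at 200: take 20 of its 50 ; requirement met.
Option J: unused.
Cost = 110×20 + 50×40 + 40×110 + 20×200 = 12600.

12600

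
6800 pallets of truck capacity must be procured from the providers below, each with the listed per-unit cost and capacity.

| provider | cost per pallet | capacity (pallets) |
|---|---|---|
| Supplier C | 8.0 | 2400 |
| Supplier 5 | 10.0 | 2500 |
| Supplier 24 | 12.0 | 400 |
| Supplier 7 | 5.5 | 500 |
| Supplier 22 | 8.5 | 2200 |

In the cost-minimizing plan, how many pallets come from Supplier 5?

Use providers in increasing cost order.
Take 500 from Supplier 7 at 5.5 → need 6300 more.
Supplier C at 8.0: take all 2400 pallets → 3900 still needed.
Supplier 22 (8.5): use full 2200 → 1700 pallets to go.
Supplier 5 at 10.0: take 1700 of its 2500 → requirement met.
Supplier 24: unused.

1700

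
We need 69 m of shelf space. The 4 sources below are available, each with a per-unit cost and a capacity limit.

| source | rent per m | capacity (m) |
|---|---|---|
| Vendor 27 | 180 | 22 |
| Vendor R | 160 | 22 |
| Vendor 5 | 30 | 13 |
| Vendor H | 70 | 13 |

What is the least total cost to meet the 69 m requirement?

8600

Fill from the cheapest source first.
Take 13 from Vendor 5 at 30 — need 56 more.
Vendor H (70): use full 13 — 43 m to go.
Take 22 from Vendor R at 160 — need 21 more.
Take 21 from Vendor 27 at 180 to finish.
Cost = 13×30 + 13×70 + 22×160 + 21×180 = 8600.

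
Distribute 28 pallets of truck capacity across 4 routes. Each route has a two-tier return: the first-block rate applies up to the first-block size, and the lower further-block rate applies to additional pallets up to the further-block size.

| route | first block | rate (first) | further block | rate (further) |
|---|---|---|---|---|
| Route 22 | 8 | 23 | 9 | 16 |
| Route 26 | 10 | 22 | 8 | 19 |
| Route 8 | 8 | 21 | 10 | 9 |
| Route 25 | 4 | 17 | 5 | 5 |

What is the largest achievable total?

Order all 8 blocks by rate: Route 22/T1 23 > Route 26/T1 22 > Route 8/T1 21 > Route 26/T2 19 > Route 25/T1 17 > Route 22/T2 16 > Route 8/T2 9 > Route 25/T2 5.
Route 22 T1 at 23: fill all 8 → 20 left.
Fill Route 26 T1 block (10 at 22) → 10 left.
Route 8 T1 at 21: fill all 8 → 2 left.
Route 26 T2 at 19: only 2 left, fill 2.
Total = 23×8 + 22×10 + 21×8 + 19×2 = 610.

610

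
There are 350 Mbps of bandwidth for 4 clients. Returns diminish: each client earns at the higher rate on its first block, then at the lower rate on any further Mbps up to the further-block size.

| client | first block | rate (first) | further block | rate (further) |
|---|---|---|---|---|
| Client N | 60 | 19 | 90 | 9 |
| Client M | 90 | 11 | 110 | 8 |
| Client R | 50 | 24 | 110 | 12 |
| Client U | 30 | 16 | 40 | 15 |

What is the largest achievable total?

5400

Treat each block as its own option and order by rate: Client R/first 24 > Client N/first 19 > Client U/first 16 > Client U/second 15 > Client R/second 12 > Client M/first 11 > Client N/second 9 > Client M/second 8.
Client R/first (24): +50 ; 300 left.
Fill Client N first block (60 at 19) ; 240 left.
Fill Client U first block (30 at 16) ; 210 left.
Fill Client U second block (40 at 15) ; 170 left.
Client R/second (12): +110 ; 60 left.
Client M first at 11: only 60 left, fill 60.
Total = 24×50 + 19×60 + 16×30 + 15×40 + 12×110 + 11×60 = 5400.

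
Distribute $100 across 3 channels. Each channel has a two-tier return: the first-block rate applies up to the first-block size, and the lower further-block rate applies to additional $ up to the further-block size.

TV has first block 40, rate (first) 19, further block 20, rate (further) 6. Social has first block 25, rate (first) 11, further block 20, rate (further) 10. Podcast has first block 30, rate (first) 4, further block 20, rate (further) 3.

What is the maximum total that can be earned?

Order all 6 blocks by rate: TV/tier1 19 > Social/tier1 11 > Social/tier2 10 > TV/tier2 6 > Podcast/tier1 4 > Podcast/tier2 3.
Fill TV tier1 block (40 at 19) → 60 left.
Social tier1 at 11: fill all 25 → 35 left.
Social tier2 at 10: fill all 20 → 15 left.
TV tier2 at 6: only 15 left, fill 15.
Total = 19×40 + 11×25 + 10×20 + 6×15 = 1325.

1325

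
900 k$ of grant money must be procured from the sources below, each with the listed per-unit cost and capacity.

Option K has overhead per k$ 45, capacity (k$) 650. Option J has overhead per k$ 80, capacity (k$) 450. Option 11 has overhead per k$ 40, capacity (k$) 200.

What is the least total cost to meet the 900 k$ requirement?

Use sources in increasing cost order.
Option 11 at 40: take all 200 k$ ; 700 still needed.
Option K (45): use full 650 ; 50 k$ to go.
Option J (80): take the remaining 50 ; done.
Cost = 200×40 + 650×45 + 50×80 = 41250.

41250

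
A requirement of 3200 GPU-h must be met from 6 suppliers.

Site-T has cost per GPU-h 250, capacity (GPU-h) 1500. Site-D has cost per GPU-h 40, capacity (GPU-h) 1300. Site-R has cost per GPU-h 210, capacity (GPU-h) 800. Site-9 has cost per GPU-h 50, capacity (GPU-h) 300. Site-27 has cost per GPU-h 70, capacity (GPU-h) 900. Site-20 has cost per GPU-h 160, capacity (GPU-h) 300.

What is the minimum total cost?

262000

Fill from the cheapest supplier first.
Site-D at 40: take all 1300 GPU-h → 1900 still needed.
Site-9 (50): use full 300 → 1600 GPU-h to go.
Site-27 at 70: take all 900 GPU-h → 700 still needed.
Site-20 (160): use full 300 → 400 GPU-h to go.
Site-R at 210: take 400 of its 800 → requirement met.
Site-T: unused.
Cost = 1300×40 + 300×50 + 900×70 + 300×160 + 400×210 = 262000.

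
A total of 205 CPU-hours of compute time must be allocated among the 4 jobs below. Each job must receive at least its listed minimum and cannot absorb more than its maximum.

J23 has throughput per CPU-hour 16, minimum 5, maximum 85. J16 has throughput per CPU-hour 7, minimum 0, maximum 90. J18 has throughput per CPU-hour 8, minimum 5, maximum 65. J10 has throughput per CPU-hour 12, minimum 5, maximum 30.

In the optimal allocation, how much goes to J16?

25

Meeting every minimum uses 5+0+5+5 = 15 CPU-hours, leaving 190.
Rank by throughput per CPU-hour: J23 16 > J10 12 > J18 8 > J16 7.
J23: +80 to 85 (cap) ; 110 left.
J10 takes 25 more to reach its cap of 30 ; 85 left.
J18: +60 to 65 (cap) ; 25 left.
J16 has room for 90 more but only 25 remain, so it gets 25.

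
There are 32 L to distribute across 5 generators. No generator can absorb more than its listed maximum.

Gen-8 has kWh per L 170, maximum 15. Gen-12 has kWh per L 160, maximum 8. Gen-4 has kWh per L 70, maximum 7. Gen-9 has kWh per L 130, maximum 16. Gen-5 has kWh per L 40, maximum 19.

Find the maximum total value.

Order the generators by kWh per L: Gen-8 170 > Gen-12 160 > Gen-9 130 > Gen-4 70 > Gen-5 40.
Give Gen-8 15 to hit its cap of 15 — 17 left.
Gen-12: +8 to 8 (cap) — 9 left.
Gen-9 has room for 16 but only 9 remain, so it gets 9.
Total = 170×15 + 160×8 + 130×9 = 5000.

5000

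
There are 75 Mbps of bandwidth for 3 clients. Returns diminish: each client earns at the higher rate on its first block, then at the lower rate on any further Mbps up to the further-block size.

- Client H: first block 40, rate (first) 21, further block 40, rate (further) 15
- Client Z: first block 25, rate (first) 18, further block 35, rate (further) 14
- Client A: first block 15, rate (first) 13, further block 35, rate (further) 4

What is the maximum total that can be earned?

1440

Order all 6 blocks by rate: Client H/T1 21 > Client Z/T1 18 > Client H/T2 15 > Client Z/T2 14 > Client A/T1 13 > Client A/T2 4.
Client H/T1 (21): +40 ; 35 left.
Fill Client Z T1 block (25 at 18) ; 10 left.
Client H T2 at 15: only 10 left, fill 10.
Total = 21×40 + 18×25 + 15×10 = 1440.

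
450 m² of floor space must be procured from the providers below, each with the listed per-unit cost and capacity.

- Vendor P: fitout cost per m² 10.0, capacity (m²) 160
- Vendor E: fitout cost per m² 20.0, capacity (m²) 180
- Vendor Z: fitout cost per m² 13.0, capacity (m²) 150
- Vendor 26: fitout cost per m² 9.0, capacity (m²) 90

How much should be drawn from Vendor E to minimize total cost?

50

Use providers in increasing cost order.
Vendor 26 (9.0): use full 90 ; 360 m² to go.
Vendor P at 10.0: take all 160 m² ; 200 still needed.
Take 150 from Vendor Z at 13.0 ; need 50 more.
Take 50 from Vendor E at 20.0 to finish.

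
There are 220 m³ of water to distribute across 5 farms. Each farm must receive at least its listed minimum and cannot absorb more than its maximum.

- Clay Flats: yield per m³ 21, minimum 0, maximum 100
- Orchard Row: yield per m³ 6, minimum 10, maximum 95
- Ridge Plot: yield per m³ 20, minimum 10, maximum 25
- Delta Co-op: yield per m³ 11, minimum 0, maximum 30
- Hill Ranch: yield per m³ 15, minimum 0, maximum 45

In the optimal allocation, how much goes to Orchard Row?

20

Meeting every minimum uses 0+10+10+0+0 = 20 m³, leaving 200.
Rank by yield per m³: Clay Flats 21 > Ridge Plot 20 > Hill Ranch 15 > Delta Co-op 11 > Orchard Row 6.
Clay Flats takes 100 more to reach its cap of 100 — 100 left.
Give Ridge Plot 15 more to hit its cap of 25 — 85 left.
Give Hill Ranch 45 more to hit its cap of 45 — 40 left.
Delta Co-op: +30 to 30 (cap) — 10 left.
Orchard Row has room for 85 more but only 10 remain, so it gets 20.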